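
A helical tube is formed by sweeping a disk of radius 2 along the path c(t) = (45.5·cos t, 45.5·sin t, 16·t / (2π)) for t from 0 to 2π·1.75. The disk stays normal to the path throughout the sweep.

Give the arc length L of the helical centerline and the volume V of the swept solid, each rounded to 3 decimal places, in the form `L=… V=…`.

L=501.082 V=6296.776

2πR = 2π·45.5 = 285.884931
per-turn = √(285.884931² + 16²) = √(81730.1940 + 256) = √81986.1940 = 286.332314
L = 1.75 × 286.332314 = 501.081550
V = π·2² × L = 12.566371 × 501.081550 = 6296.776459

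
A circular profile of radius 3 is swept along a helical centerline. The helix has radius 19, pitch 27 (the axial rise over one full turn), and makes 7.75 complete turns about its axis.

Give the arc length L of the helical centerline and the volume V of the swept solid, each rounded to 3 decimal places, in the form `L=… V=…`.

2πR = 2π·19 = 119.380521
per-turn = √(119.380521² + 27²) = √(14251.7088 + 729) = √14980.7088 = 122.395706
L = 7.75 × 122.395706 = 948.566719
V = π·3² × L = 28.274334 × 948.566719 = 26820.092111

L=948.567 V=26820.092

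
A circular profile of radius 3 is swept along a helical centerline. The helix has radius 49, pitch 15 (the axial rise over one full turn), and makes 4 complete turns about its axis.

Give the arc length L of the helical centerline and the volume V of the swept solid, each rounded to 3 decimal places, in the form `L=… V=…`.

2πR = 2π·49 = 307.876080
per-turn = √(307.876080² + 15²) = √(94787.6807 + 225) = √95012.6807 = 308.241270
L = 4 × 308.241270 = 1232.965081
V = π·3² × L = 28.274334 × 1232.965081 = 34861.266362

L=1232.965 V=34861.266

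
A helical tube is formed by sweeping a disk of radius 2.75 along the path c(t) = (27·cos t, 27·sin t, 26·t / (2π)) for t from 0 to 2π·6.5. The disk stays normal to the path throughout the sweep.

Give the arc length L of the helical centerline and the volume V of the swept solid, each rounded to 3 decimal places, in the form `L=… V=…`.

L=1115.574 V=26504.144

2πR = 2π·27 = 169.646003
per-turn = √(169.646003² + 26²) = √(28779.7664 + 676) = √29455.7664 = 171.626823
L = 6.5 × 171.626823 = 1115.574351
V = π·2.75² × L = 23.758294 × 1115.574351 = 26504.143895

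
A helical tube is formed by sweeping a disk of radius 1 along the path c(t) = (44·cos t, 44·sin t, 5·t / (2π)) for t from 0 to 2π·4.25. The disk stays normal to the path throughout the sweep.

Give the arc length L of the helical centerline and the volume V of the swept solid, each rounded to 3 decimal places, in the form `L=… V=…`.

L=1175.148 V=3691.836

2πR = 2π·44 = 276.460154
per-turn = √(276.460154² + 5²) = √(76430.2165 + 25) = √76455.2165 = 276.505364
L = 4.25 × 276.505364 = 1175.147798
V = π·1² × L = 3.141593 × 1175.147798 = 3691.835690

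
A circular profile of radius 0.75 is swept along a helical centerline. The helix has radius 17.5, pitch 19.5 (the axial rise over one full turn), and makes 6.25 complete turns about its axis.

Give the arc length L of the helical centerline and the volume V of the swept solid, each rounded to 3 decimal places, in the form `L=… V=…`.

L=697.947 V=1233.374

2πR = 2π·17.5 = 109.955743
per-turn = √(109.955743² + 19.5²) = √(12090.2654 + 380.25) = √12470.5154 = 111.671462
L = 6.25 × 111.671462 = 697.946637
V = π·0.75² × L = 1.767146 × 697.946637 = 1233.373515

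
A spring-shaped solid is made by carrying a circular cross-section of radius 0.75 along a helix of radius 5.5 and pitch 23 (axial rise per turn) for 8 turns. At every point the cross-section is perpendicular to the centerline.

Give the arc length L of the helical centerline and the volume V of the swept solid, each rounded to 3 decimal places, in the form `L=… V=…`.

2πR = 2π·5.5 = 34.557519
per-turn = √(34.557519² + 23²) = √(1194.2221 + 529) = √1723.2221 = 41.511711
L = 8 × 41.511711 = 332.093686
V = π·0.75² × L = 1.767146 × 332.093686 = 586.857985

L=332.094 V=586.858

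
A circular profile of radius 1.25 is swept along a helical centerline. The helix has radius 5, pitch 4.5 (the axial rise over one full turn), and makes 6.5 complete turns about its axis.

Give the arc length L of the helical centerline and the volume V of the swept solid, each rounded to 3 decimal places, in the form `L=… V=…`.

L=206.288 V=1012.613

2πR = 2π·5 = 31.415927
per-turn = √(31.415927² + 4.5²) = √(986.9604 + 20.25) = √1007.2104 = 31.736579
L = 6.5 × 31.736579 = 206.287763
V = π·1.25² × L = 4.908739 × 206.287763 = 1012.612688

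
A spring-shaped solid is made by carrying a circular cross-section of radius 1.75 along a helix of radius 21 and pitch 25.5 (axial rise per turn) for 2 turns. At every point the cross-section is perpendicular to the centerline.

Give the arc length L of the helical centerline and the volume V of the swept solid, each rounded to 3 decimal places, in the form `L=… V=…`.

2πR = 2π·21 = 131.946891
per-turn = √(131.946891² + 25.5²) = √(17409.9822 + 650.25) = √18060.2322 = 134.388363
L = 2 × 134.388363 = 268.776726
V = π·1.75² × L = 9.621128 × 268.776726 = 2585.935154

L=268.777 V=2585.935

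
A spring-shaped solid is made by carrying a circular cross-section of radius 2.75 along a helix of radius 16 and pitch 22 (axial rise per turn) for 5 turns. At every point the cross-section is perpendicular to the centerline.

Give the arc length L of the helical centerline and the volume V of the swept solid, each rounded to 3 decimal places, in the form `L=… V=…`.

L=514.550 V=12224.834

2πR = 2π·16 = 100.530965
per-turn = √(100.530965² + 22²) = √(10106.4749 + 484) = √10590.4749 = 102.910033
L = 5 × 102.910033 = 514.550165
V = π·2.75² × L = 23.758294 × 514.550165 = 12224.834334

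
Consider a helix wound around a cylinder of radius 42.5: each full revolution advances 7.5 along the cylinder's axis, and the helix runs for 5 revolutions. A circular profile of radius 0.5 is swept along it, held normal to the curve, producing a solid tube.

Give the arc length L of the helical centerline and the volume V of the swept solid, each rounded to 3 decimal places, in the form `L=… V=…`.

L=1335.703 V=1049.059

2πR = 2π·42.5 = 267.035376
per-turn = √(267.035376² + 7.5²) = √(71307.8918 + 56.25) = √71364.1418 = 267.140678
L = 5 × 267.140678 = 1335.703390
V = π·0.5² × L = 0.785398 × 1335.703390 = 1049.058989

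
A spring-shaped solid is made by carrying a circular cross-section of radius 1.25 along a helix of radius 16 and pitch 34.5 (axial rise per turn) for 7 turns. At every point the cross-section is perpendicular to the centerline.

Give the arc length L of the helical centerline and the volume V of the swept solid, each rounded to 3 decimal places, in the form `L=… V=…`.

L=744.002 V=3652.113

2πR = 2π·16 = 100.530965
per-turn = √(100.530965² + 34.5²) = √(10106.4749 + 1190.25) = √11296.7249 = 106.286052
L = 7 × 106.286052 = 744.002366
V = π·1.25² × L = 4.908739 × 744.002366 = 3652.113073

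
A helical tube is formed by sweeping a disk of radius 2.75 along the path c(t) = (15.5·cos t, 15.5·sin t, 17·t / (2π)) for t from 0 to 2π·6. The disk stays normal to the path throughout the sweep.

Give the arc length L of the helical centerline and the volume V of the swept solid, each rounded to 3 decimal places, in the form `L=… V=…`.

L=593.172 V=14092.751

2πR = 2π·15.5 = 97.389372
per-turn = √(97.389372² + 17²) = √(9484.6898 + 289) = √9773.6898 = 98.861974
L = 6 × 98.861974 = 593.171842
V = π·2.75² × L = 23.758294 × 593.171842 = 14092.751272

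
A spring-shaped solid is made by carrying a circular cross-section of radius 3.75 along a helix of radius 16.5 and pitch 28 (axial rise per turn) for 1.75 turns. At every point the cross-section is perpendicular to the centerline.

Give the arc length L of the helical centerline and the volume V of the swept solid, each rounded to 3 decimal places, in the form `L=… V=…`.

2πR = 2π·16.5 = 103.672558
per-turn = √(103.672558² + 28²) = √(10747.9992 + 784) = √11531.9992 = 107.387146
L = 1.75 × 107.387146 = 187.927506
V = π·3.75² × L = 44.178647 × 187.927506 = 8302.382893

L=187.928 V=8302.383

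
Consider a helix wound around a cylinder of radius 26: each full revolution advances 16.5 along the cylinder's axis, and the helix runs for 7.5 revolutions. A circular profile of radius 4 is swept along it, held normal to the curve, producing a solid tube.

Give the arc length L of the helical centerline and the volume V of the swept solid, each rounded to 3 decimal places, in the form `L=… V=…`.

L=1231.455 V=61899.669

2πR = 2π·26 = 163.362818
per-turn = √(163.362818² + 16.5²) = √(26687.4103 + 272.25) = √26959.6603 = 164.193972
L = 7.5 × 164.193972 = 1231.454787
V = π·4² × L = 50.265482 × 1231.454787 = 61899.668982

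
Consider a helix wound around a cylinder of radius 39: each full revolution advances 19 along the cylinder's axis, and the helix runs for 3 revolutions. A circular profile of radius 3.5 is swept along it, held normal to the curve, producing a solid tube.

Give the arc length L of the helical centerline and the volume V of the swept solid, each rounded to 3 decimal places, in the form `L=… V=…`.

L=737.339 V=28376.137

2πR = 2π·39 = 245.044227
per-turn = √(245.044227² + 19²) = √(60046.6732 + 361) = √60407.6732 = 245.779725
L = 3 × 245.779725 = 737.339175
V = π·3.5² × L = 38.484510 × 737.339175 = 28376.136848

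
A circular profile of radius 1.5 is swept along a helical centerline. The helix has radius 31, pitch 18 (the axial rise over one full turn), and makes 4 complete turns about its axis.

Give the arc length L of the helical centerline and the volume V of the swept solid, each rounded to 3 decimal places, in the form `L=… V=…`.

L=782.435 V=5530.705

2πR = 2π·31 = 194.778745
per-turn = √(194.778745² + 18²) = √(37938.7593 + 324) = √38262.7593 = 195.608689
L = 4 × 195.608689 = 782.434757
V = π·1.5² × L = 7.068583 × 782.434757 = 5530.705391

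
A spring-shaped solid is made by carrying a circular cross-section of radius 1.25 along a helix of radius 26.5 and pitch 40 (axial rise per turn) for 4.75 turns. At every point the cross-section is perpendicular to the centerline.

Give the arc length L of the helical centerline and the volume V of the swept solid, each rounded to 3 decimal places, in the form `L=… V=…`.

L=813.398 V=3992.758

2πR = 2π·26.5 = 166.504411
per-turn = √(166.504411² + 40²) = √(27723.7188 + 1600) = √29323.7188 = 171.241697
L = 4.75 × 171.241697 = 813.398060
V = π·1.25² × L = 4.908739 × 813.398060 = 3992.758392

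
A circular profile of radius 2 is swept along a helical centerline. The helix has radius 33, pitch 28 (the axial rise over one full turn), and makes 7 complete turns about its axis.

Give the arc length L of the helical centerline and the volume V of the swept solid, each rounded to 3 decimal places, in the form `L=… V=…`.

L=1464.590 V=18404.581

2πR = 2π·33 = 207.345115
per-turn = √(207.345115² + 28²) = √(42991.9968 + 784) = √43775.9968 = 209.227142
L = 7 × 209.227142 = 1464.589991
V = π·2² × L = 12.566371 × 1464.589991 = 18404.580625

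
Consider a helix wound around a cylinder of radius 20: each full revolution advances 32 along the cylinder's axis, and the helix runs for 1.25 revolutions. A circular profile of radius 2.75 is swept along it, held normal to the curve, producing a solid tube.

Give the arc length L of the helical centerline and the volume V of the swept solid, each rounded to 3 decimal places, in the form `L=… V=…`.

L=162.093 V=3851.044

2πR = 2π·20 = 125.663706
per-turn = √(125.663706² + 32²) = √(15791.3670 + 1024) = √16815.3670 = 129.674080
L = 1.25 × 129.674080 = 162.092600
V = π·2.75² × L = 23.758294 × 162.092600 = 3851.043720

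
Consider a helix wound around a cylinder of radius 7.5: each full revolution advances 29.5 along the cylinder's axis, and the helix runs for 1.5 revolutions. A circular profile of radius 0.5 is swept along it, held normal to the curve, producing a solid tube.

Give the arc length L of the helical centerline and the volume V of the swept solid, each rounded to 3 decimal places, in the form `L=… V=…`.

L=83.394 V=65.497

2πR = 2π·7.5 = 47.123890
per-turn = √(47.123890² + 29.5²) = √(2220.6610 + 870.25) = √3090.9110 = 55.595962
L = 1.5 × 55.595962 = 83.393943
V = π·0.5² × L = 0.785398 × 83.393943 = 65.497450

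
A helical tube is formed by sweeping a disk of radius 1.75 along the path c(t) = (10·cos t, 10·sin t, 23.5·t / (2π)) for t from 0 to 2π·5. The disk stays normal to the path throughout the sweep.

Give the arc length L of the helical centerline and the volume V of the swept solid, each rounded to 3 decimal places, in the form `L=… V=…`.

2πR = 2π·10 = 62.831853
per-turn = √(62.831853² + 23.5²) = √(3947.8418 + 552.25) = √4500.0918 = 67.082723
L = 5 × 67.082723 = 335.413616
V = π·1.75² × L = 9.621128 × 335.413616 = 3227.057168

L=335.414 V=3227.057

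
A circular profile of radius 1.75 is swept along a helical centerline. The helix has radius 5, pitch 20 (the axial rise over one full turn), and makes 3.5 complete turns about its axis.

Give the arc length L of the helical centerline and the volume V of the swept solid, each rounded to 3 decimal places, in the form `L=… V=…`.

2πR = 2π·5 = 31.415927
per-turn = √(31.415927² + 20²) = √(986.9604 + 400) = √1386.9604 = 37.241918
L = 3.5 × 37.241918 = 130.346712
V = π·1.75² × L = 9.621128 × 130.346712 = 1254.082338

L=130.347 V=1254.082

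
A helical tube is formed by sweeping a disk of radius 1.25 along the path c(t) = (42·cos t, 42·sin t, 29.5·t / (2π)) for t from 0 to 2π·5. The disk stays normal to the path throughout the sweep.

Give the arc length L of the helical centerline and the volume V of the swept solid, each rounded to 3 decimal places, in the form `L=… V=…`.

2πR = 2π·42 = 263.893783
per-turn = √(263.893783² + 29.5²) = √(69639.9287 + 870.25) = √70510.1787 = 265.537528
L = 5 × 265.537528 = 1327.687639
V = π·1.25² × L = 4.908739 × 1327.687639 = 6517.271457

L=1327.688 V=6517.271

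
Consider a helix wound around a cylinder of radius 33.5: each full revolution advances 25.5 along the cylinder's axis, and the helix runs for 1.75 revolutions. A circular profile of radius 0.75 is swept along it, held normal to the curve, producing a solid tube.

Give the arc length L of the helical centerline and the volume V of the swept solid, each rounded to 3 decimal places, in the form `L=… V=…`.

2πR = 2π·33.5 = 210.486708
per-turn = √(210.486708² + 25.5²) = √(44304.6542 + 650.25) = √44954.9042 = 212.025716
L = 1.75 × 212.025716 = 371.045003
V = π·0.75² × L = 1.767146 × 371.045003 = 655.690643

L=371.045 V=655.691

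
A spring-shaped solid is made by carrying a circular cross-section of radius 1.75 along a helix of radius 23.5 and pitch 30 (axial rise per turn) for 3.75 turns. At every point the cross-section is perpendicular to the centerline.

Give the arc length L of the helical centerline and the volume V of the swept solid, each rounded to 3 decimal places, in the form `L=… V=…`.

L=565.019 V=5436.118

2πR = 2π·23.5 = 147.654855
per-turn = √(147.654855² + 30²) = √(21801.9561 + 900) = √22701.9561 = 150.671683
L = 3.75 × 150.671683 = 565.018812
V = π·1.75² × L = 9.621128 × 565.018812 = 5436.118032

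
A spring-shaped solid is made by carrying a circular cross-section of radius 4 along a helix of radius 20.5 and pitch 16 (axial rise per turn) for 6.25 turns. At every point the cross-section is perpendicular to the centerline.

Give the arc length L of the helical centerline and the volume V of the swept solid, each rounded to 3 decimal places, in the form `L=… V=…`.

L=811.220 V=40776.378

2πR = 2π·20.5 = 128.805299
per-turn = √(128.805299² + 16²) = √(16590.8050 + 256) = √16846.8050 = 129.795243
L = 6.25 × 129.795243 = 811.220266
V = π·4² × L = 50.265482 × 811.220266 = 40776.378058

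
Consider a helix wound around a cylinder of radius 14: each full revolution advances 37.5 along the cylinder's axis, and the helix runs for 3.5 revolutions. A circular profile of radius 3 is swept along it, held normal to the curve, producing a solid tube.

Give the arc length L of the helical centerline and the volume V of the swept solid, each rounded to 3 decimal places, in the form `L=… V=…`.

2πR = 2π·14 = 87.964594
per-turn = √(87.964594² + 37.5²) = √(7737.7699 + 1406.25) = √9144.0199 = 95.624368
L = 3.5 × 95.624368 = 334.685290
V = π·3² × L = 28.274334 × 334.685290 = 9463.003628

L=334.685 V=9463.004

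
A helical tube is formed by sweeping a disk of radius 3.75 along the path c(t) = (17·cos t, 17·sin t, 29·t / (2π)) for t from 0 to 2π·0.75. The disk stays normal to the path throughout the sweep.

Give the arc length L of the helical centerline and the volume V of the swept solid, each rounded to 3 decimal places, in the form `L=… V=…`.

2πR = 2π·17 = 106.814150
per-turn = √(106.814150² + 29²) = √(11409.2627 + 841) = √12250.2627 = 110.680905
L = 0.75 × 110.680905 = 83.010679
V = π·3.75² × L = 44.178647 × 83.010679 = 3667.299442

L=83.011 V=3667.299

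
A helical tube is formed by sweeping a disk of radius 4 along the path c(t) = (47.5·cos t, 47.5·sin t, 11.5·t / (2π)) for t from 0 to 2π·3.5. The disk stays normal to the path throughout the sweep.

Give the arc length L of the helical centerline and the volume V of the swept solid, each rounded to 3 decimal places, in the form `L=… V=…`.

2πR = 2π·47.5 = 298.451302
per-turn = √(298.451302² + 11.5²) = √(89073.1797 + 132.25) = √89205.4297 = 298.672780
L = 3.5 × 298.672780 = 1045.354731
V = π·4² × L = 50.265482 × 1045.354731 = 52545.259904

L=1045.355 V=52545.260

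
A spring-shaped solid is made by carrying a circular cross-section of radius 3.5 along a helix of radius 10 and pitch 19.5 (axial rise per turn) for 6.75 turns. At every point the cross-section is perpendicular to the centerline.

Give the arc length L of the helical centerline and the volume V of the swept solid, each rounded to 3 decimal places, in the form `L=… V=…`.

2πR = 2π·10 = 62.831853
per-turn = √(62.831853² + 19.5²) = √(3947.8418 + 380.25) = √4328.0918 = 65.788234
L = 6.75 × 65.788234 = 444.070581
V = π·3.5² × L = 38.484510 × 444.070581 = 17089.838715

L=444.071 V=17089.839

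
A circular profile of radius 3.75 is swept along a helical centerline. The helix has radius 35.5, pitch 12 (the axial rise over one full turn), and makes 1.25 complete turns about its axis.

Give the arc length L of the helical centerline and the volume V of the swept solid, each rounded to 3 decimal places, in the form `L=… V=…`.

L=279.220 V=12335.542

2πR = 2π·35.5 = 223.053078
per-turn = √(223.053078² + 12²) = √(49752.6758 + 144) = √49896.6758 = 223.375638
L = 1.25 × 223.375638 = 279.219548
V = π·3.75² × L = 44.178647 × 279.219548 = 12335.541755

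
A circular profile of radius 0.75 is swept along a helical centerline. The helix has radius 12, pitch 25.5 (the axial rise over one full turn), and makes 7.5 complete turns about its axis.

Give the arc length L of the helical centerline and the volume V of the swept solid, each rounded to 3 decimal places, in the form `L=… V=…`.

L=596.952 V=1054.901

2πR = 2π·12 = 75.398224
per-turn = √(75.398224² + 25.5²) = √(5684.8921 + 650.25) = √6335.1421 = 79.593606
L = 7.5 × 79.593606 = 596.952046
V = π·0.75² × L = 1.767146 × 596.952046 = 1054.901341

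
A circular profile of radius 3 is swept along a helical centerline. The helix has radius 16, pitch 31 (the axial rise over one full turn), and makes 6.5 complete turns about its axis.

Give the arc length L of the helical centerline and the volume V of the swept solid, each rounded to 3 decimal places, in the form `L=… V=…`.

L=683.813 V=19334.369

2πR = 2π·16 = 100.530965
per-turn = √(100.530965² + 31²) = √(10106.4749 + 961) = √11067.4749 = 105.202067
L = 6.5 × 105.202067 = 683.813436
V = π·3² × L = 28.274334 × 683.813436 = 19334.369393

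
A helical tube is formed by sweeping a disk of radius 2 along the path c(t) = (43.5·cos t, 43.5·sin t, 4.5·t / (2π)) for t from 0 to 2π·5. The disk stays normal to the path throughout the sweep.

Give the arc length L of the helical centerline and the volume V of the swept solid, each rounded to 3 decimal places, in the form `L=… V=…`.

2πR = 2π·43.5 = 273.318561
per-turn = √(273.318561² + 4.5²) = √(74703.0357 + 20.25) = √74723.2857 = 273.355603
L = 5 × 273.355603 = 1366.778015
V = π·2² × L = 12.566371 × 1366.778015 = 17175.439086

L=1366.778 V=17175.439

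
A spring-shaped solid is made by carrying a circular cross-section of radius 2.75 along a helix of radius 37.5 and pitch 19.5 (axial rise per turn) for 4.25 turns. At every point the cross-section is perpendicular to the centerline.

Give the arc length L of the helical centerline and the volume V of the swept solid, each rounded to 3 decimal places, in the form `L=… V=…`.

L=1004.806 V=23872.481

2πR = 2π·37.5 = 235.619449
per-turn = √(235.619449² + 19.5²) = √(55516.5248 + 380.25) = √55896.7748 = 236.424988
L = 4.25 × 236.424988 = 1004.806197
V = π·2.75² × L = 23.758294 × 1004.806197 = 23872.481492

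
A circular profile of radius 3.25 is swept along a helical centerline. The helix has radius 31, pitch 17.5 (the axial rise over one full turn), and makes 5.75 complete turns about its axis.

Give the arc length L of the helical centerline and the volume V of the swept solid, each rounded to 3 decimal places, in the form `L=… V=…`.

L=1124.489 V=37314.002

2πR = 2π·31 = 194.778745
per-turn = √(194.778745² + 17.5²) = √(37938.7593 + 306.25) = √38245.0093 = 195.563313
L = 5.75 × 195.563313 = 1124.489049
V = π·3.25² × L = 33.183072 × 1124.489049 = 37314.001519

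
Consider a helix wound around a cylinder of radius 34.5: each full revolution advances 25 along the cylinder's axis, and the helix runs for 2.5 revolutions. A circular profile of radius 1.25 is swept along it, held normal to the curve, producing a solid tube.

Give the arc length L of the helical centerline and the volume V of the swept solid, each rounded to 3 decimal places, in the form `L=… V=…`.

L=545.517 V=2677.800

2πR = 2π·34.5 = 216.769893
per-turn = √(216.769893² + 25²) = √(46989.1866 + 625) = √47614.1866 = 218.206752
L = 2.5 × 218.206752 = 545.516880
V = π·1.25² × L = 4.908739 × 545.516880 = 2677.799721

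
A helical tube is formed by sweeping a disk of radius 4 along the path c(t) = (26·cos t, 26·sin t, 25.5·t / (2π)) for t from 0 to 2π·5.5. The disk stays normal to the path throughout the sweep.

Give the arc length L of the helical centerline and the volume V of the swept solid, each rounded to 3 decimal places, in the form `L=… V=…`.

2πR = 2π·26 = 163.362818
per-turn = √(163.362818² + 25.5²) = √(26687.4103 + 650.25) = √27337.6603 = 165.341042
L = 5.5 × 165.341042 = 909.375733
V = π·4² × L = 50.265482 × 909.375733 = 45710.209963

L=909.376 V=45710.210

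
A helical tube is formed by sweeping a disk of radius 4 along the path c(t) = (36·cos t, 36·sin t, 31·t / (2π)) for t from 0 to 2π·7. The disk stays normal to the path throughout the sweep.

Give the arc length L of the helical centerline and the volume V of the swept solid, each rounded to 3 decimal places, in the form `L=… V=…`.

2πR = 2π·36 = 226.194671
per-turn = √(226.194671² + 31²) = √(51164.0292 + 961) = √52125.0292 = 228.309065
L = 7 × 228.309065 = 1598.163456
V = π·4² × L = 50.265482 × 1598.163456 = 80332.457153

L=1598.163 V=80332.457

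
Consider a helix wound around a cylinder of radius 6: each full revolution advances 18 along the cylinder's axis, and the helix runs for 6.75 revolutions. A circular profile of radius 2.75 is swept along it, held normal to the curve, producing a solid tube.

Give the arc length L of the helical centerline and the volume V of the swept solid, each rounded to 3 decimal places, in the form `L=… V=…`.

2πR = 2π·6 = 37.699112
per-turn = √(37.699112² + 18²) = √(1421.2230 + 324) = √1745.2230 = 41.775867
L = 6.75 × 41.775867 = 281.987100
V = π·2.75² × L = 23.758294 × 281.987100 = 6699.532547

L=281.987 V=6699.533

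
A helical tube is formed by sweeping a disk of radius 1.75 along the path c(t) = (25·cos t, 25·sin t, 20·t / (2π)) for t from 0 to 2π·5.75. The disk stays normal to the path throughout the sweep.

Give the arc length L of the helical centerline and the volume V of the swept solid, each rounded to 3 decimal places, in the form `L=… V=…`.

L=910.500 V=8760.033

2πR = 2π·25 = 157.079633
per-turn = √(157.079633² + 20²) = √(24674.0110 + 400) = √25074.0110 = 158.347753
L = 5.75 × 158.347753 = 910.499582
V = π·1.75² × L = 9.621128 × 910.499582 = 8760.032568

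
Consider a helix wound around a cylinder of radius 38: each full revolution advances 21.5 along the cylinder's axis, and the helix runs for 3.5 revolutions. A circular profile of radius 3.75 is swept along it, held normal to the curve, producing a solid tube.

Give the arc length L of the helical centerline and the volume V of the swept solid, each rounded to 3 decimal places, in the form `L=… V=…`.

2πR = 2π·38 = 238.761042
per-turn = √(238.761042² + 21.5²) = √(57006.8350 + 462.25) = √57469.0850 = 239.727105
L = 3.5 × 239.727105 = 839.044869
V = π·3.75² × L = 44.178647 × 839.044869 = 37067.866807

L=839.045 V=37067.867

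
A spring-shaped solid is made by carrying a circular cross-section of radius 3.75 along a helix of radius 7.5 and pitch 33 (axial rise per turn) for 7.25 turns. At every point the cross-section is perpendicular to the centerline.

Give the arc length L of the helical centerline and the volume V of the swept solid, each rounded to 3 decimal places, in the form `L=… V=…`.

L=417.090 V=18426.471

2πR = 2π·7.5 = 47.123890
per-turn = √(47.123890² + 33²) = √(2220.6610 + 1089) = √3309.6610 = 57.529653
L = 7.25 × 57.529653 = 417.089985
V = π·3.75² × L = 44.178647 × 417.089985 = 18426.471097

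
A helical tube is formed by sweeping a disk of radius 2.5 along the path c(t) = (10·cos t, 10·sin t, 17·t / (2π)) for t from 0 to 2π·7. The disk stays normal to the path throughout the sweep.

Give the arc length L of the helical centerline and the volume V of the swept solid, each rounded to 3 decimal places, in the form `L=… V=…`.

2πR = 2π·10 = 62.831853
per-turn = √(62.831853² + 17²) = √(3947.8418 + 289) = √4236.8418 = 65.091027
L = 7 × 65.091027 = 455.637187
V = π·2.5² × L = 19.634954 × 455.637187 = 8946.415248

L=455.637 V=8946.415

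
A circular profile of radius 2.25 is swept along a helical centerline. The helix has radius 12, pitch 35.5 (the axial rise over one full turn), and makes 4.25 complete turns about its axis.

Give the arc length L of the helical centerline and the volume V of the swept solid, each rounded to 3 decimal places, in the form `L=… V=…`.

L=354.184 V=5633.060

2πR = 2π·12 = 75.398224
per-turn = √(75.398224² + 35.5²) = √(5684.8921 + 1260.25) = √6945.1421 = 83.337519
L = 4.25 × 83.337519 = 354.184457
V = π·2.25² × L = 15.904313 × 354.184457 = 5633.060401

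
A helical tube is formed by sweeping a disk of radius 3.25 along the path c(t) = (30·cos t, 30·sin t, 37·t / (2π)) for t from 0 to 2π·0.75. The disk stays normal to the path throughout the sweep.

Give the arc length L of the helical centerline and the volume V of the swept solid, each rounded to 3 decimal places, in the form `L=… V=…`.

L=144.069 V=4780.668

2πR = 2π·30 = 188.495559
per-turn = √(188.495559² + 37²) = √(35530.5758 + 1369) = √36899.5758 = 192.092623
L = 0.75 × 192.092623 = 144.069467
V = π·3.25² × L = 33.183072 × 144.069467 = 4780.667565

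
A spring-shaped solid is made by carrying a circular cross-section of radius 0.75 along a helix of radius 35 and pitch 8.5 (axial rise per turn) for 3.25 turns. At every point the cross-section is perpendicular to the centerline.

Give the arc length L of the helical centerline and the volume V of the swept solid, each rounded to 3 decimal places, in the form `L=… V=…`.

L=715.246 V=1263.944

2πR = 2π·35 = 219.911486
per-turn = √(219.911486² + 8.5²) = √(48361.0616 + 72.25) = √48433.3116 = 220.075695
L = 3.25 × 220.075695 = 715.246009
V = π·0.75² × L = 1.767146 × 715.246009 = 1263.944029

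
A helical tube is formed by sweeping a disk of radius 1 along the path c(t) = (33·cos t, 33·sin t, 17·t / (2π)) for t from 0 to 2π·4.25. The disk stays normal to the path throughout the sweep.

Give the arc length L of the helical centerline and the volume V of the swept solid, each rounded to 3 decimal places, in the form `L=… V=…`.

2πR = 2π·33 = 207.345115
per-turn = √(207.345115² + 17²) = √(42991.9968 + 289) = √43280.9968 = 208.040854
L = 4.25 × 208.040854 = 884.173628
V = π·1² × L = 3.141593 × 884.173628 = 2777.713374

L=884.174 V=2777.713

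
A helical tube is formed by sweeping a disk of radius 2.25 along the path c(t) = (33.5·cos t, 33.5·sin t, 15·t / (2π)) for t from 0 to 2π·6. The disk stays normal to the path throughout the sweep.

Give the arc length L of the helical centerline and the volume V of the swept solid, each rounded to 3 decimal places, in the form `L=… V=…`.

2πR = 2π·33.5 = 210.486708
per-turn = √(210.486708² + 15²) = √(44304.6542 + 225) = √44529.6542 = 211.020506
L = 6 × 211.020506 = 1266.123039
V = π·2.25² × L = 15.904313 × 1266.123039 = 20136.816865

L=1266.123 V=20136.817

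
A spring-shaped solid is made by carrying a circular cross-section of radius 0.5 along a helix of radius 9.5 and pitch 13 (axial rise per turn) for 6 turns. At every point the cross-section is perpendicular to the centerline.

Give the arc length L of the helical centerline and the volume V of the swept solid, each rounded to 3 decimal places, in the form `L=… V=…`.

L=366.537 V=287.877

2πR = 2π·9.5 = 59.690260
per-turn = √(59.690260² + 13²) = √(3562.9272 + 169) = √3731.9272 = 61.089501
L = 6 × 61.089501 = 366.537009
V = π·0.5² × L = 0.785398 × 366.537009 = 287.877494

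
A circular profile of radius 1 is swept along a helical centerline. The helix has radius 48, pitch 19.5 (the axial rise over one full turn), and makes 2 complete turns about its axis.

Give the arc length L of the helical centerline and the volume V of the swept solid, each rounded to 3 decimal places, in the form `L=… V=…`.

2πR = 2π·48 = 301.592895
per-turn = √(301.592895² + 19.5²) = √(90958.2742 + 380.25) = √91338.5242 = 302.222640
L = 2 × 302.222640 = 604.445280
V = π·1² × L = 3.141593 × 604.445280 = 1898.920851

L=604.445 V=1898.921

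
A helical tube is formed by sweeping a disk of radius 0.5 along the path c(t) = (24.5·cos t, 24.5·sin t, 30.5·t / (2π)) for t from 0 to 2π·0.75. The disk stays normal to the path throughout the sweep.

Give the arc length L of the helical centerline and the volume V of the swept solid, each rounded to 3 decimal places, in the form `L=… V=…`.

L=117.698 V=92.440

2πR = 2π·24.5 = 153.938040
per-turn = √(153.938040² + 30.5²) = √(23696.9202 + 930.25) = √24627.1702 = 156.930463
L = 0.75 × 156.930463 = 117.697847
V = π·0.5² × L = 0.785398 × 117.697847 = 92.439673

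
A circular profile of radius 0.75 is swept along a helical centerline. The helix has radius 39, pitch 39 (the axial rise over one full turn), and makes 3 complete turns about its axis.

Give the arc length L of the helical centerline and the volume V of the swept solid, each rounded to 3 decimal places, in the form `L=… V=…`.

2πR = 2π·39 = 245.044227
per-turn = √(245.044227² + 39²) = √(60046.6732 + 1521) = √61567.6732 = 248.128340
L = 3 × 248.128340 = 744.385020
V = π·0.75² × L = 1.767146 × 744.385020 = 1315.436913

L=744.385 V=1315.437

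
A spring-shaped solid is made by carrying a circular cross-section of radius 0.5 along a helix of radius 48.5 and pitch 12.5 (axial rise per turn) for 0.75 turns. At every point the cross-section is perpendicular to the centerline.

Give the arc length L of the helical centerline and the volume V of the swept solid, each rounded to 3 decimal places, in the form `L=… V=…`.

2πR = 2π·48.5 = 304.734487
per-turn = √(304.734487² + 12.5²) = √(92863.1078 + 156.25) = √93019.3578 = 304.990750
L = 0.75 × 304.990750 = 228.743063
V = π·0.5² × L = 0.785398 × 228.743063 = 179.654381

L=228.743 V=179.654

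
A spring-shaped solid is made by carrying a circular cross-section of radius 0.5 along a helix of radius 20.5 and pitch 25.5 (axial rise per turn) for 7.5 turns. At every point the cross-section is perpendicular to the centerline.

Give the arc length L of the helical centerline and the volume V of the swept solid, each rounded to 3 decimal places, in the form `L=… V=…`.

L=984.789 V=773.451

2πR = 2π·20.5 = 128.805299
per-turn = √(128.805299² + 25.5²) = √(16590.8050 + 650.25) = √17241.0550 = 131.305198
L = 7.5 × 131.305198 = 984.788984
V = π·0.5² × L = 0.785398 × 984.788984 = 773.451460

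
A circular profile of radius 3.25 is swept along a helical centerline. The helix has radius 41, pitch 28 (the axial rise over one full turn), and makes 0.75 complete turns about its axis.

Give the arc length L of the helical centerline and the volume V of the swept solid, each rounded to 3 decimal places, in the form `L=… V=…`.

L=194.346 V=6448.993

2πR = 2π·41 = 257.610598
per-turn = √(257.610598² + 28²) = √(66363.2200 + 784) = √67147.2200 = 259.127806
L = 0.75 × 259.127806 = 194.345855
V = π·3.25² × L = 33.183072 × 194.345855 = 6448.992568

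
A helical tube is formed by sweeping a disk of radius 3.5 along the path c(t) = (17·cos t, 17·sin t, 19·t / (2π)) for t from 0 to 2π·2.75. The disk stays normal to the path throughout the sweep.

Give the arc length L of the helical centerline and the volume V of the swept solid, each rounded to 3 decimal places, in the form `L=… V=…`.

2πR = 2π·17 = 106.814150
per-turn = √(106.814150² + 19²) = √(11409.2627 + 361) = √11770.2627 = 108.490841
L = 2.75 × 108.490841 = 298.349814
V = π·3.5² × L = 38.484510 × 298.349814 = 11481.846406

L=298.350 V=11481.846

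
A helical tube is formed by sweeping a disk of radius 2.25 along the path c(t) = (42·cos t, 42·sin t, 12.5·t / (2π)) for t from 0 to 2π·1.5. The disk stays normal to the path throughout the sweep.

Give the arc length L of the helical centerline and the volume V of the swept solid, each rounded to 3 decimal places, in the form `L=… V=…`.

L=396.284 V=6302.633

2πR = 2π·42 = 263.893783
per-turn = √(263.893783² + 12.5²) = √(69639.9287 + 156.25) = √69796.1787 = 264.189664
L = 1.5 × 264.189664 = 396.284496
V = π·2.25² × L = 15.904313 × 396.284496 = 6302.632590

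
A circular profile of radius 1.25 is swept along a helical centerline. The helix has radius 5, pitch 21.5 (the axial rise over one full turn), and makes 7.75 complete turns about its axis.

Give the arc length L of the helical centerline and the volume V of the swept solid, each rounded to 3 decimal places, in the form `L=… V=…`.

L=295.031 V=1448.229

2πR = 2π·5 = 31.415927
per-turn = √(31.415927² + 21.5²) = √(986.9604 + 462.25) = √1449.2104 = 38.068497
L = 7.75 × 38.068497 = 295.030849
V = π·1.25² × L = 4.908739 × 295.030849 = 1448.229295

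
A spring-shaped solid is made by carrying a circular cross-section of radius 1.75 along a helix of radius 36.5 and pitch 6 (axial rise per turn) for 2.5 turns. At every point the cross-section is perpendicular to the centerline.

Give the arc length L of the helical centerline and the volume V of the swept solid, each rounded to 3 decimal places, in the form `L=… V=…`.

L=573.537 V=5518.071

2πR = 2π·36.5 = 229.336264
per-turn = √(229.336264² + 6²) = √(52595.1219 + 36) = √52631.1219 = 229.414738
L = 2.5 × 229.414738 = 573.536844
V = π·1.75² × L = 9.621128 × 573.536844 = 5518.071104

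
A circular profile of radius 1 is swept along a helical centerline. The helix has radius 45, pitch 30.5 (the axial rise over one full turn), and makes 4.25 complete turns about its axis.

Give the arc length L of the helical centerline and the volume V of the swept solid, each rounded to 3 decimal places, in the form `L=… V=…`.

L=1208.630 V=3797.024

2πR = 2π·45 = 282.743339
per-turn = √(282.743339² + 30.5²) = √(79943.7956 + 930.25) = √80874.0456 = 284.383624
L = 4.25 × 284.383624 = 1208.630402
V = π·1² × L = 3.141593 × 1208.630402 = 3797.024393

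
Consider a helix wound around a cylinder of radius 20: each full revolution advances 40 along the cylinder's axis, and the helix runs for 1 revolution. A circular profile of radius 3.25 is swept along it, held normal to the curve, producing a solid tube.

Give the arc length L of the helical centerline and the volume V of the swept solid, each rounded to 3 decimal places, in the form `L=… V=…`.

L=131.876 V=4376.062

2πR = 2π·20 = 125.663706
per-turn = √(125.663706² + 40²) = √(15791.3670 + 1600) = √17391.3670 = 131.876332
L = 1 × 131.876332 = 131.876332
V = π·3.25² × L = 33.183072 × 131.876332 = 4376.061886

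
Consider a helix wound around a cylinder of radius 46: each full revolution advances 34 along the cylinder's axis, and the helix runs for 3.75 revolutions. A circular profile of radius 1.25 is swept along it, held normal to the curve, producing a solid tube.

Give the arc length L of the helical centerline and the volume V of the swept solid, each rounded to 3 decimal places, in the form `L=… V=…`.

L=1091.323 V=5357.019

2πR = 2π·46 = 289.026524
per-turn = √(289.026524² + 34²) = √(83536.3317 + 1156) = √84692.3317 = 291.019470
L = 3.75 × 291.019470 = 1091.323011
V = π·1.25² × L = 4.908739 × 1091.323011 = 5357.019302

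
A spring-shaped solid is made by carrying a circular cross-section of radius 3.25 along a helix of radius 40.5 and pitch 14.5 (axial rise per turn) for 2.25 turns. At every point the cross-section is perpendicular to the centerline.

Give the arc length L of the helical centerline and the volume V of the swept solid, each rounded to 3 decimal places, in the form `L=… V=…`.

L=573.484 V=19029.962

2πR = 2π·40.5 = 254.469005
per-turn = √(254.469005² + 14.5²) = √(64754.4745 + 210.25) = √64964.7245 = 254.881785
L = 2.25 × 254.881785 = 573.484017
V = π·3.25² × L = 33.183072 × 573.484017 = 19029.961656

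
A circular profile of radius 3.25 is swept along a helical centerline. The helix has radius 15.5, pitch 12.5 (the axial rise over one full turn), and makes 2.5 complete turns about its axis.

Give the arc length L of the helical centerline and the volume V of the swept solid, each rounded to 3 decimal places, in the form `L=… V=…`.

2πR = 2π·15.5 = 97.389372
per-turn = √(97.389372² + 12.5²) = √(9484.6898 + 156.25) = √9640.9398 = 98.188288
L = 2.5 × 98.188288 = 245.470719
V = π·3.25² × L = 33.183072 × 245.470719 = 8145.472645

L=245.471 V=8145.473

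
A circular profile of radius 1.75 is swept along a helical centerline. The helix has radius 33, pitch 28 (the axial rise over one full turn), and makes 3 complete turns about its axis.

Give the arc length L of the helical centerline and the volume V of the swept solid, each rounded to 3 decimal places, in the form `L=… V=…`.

L=627.681 V=6039.003

2πR = 2π·33 = 207.345115
per-turn = √(207.345115² + 28²) = √(42991.9968 + 784) = √43775.9968 = 209.227142
L = 3 × 209.227142 = 627.681425
V = π·1.75² × L = 9.621128 × 627.681425 = 6039.003018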